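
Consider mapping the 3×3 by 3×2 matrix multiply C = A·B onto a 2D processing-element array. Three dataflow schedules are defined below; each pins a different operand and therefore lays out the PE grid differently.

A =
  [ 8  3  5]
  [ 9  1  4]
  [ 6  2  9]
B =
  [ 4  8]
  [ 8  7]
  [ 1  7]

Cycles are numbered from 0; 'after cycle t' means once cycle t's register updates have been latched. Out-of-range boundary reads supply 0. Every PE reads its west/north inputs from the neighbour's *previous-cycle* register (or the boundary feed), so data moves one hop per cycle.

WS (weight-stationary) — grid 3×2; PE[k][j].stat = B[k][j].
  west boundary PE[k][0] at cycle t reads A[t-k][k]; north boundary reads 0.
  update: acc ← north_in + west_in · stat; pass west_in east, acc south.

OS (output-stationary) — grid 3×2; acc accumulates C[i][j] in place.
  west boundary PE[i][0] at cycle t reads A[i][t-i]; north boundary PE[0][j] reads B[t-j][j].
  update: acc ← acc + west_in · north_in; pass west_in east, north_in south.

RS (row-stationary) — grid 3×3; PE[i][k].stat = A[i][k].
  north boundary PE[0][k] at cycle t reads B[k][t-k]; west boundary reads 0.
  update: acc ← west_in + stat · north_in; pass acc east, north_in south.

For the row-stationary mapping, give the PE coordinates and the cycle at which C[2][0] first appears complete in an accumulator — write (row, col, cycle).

(row, col, cycle) = (2, 2, 4)

RS — PE[2][2] is where C[2][0] collects:
  @0  [2,2]  acc 0  |  →0  ↓0
  @1  [2,2]  acc 0  |  →0  ↓0
  @2  [2,2]  acc 0  |  →0  ↓0
  @3  [2,2]  acc 0  |  →0  ↓0
  @4  [2,2]  acc 49  |  →49  ↓1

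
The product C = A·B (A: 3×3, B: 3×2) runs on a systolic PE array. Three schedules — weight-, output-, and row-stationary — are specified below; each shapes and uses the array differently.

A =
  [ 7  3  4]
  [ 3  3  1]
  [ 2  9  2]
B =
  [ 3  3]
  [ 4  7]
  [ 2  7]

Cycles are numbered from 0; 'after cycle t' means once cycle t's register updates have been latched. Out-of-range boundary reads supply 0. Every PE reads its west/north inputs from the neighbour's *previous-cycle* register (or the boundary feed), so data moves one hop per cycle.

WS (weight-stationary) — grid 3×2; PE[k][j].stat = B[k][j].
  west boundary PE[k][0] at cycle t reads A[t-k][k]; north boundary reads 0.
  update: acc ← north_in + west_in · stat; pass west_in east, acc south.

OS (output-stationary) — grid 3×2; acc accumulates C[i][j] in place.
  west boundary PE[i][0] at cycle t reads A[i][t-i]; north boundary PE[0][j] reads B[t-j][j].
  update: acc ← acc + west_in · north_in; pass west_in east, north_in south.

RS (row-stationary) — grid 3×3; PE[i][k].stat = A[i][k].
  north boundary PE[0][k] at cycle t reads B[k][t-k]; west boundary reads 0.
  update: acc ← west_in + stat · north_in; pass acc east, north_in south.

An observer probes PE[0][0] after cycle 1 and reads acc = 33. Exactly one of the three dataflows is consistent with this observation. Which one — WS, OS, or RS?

dataflow = OS

WS [3×2] PE[0][0] across cycles:
  step 0 · PE0,0: acc=21; fwd→7 fwd↓21
  step 1 · PE0,0: acc=9; fwd→3 fwd↓9
OS [3×2] PE[0][0] across cycles:
  step 0 · PE0,0: acc=21; fwd→7 fwd↓3
  step 1 · PE0,0: acc=33; fwd→3 fwd↓4
RS [3×3] PE[0][0] across cycles:
  step 0 · PE0,0: acc=21; fwd→21 fwd↓3
  step 1 · PE0,0: acc=21; fwd→21 fwd↓3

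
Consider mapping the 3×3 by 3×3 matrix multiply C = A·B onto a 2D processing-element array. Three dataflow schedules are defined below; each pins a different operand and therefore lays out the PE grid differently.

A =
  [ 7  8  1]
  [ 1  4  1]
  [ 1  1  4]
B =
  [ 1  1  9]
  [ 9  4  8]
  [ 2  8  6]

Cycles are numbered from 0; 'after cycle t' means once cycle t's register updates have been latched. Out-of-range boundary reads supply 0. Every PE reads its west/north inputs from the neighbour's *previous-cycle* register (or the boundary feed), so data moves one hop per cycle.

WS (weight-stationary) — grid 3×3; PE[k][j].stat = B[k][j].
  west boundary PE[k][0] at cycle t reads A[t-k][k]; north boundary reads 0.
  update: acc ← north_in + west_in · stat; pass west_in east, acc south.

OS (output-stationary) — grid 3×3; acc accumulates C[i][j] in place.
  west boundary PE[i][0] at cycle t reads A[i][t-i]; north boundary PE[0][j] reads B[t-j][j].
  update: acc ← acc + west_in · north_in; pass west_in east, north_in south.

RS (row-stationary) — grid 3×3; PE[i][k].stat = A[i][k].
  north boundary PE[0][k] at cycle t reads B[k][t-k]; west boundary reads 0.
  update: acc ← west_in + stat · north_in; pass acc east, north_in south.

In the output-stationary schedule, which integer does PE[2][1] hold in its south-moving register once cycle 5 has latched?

register = 8

Tracing OS — 3×3 array, target PE[2][1]:
  step 0 · PE1,1: acc=0; fwd→0 fwd↓0
  step 0 · PE2,0: acc=0; fwd→0 fwd↓0
  step 0 · PE2,1: acc=0; fwd→0 fwd↓0
  step 1 · PE1,1: acc=0; fwd→0 fwd↓0
  step 1 · PE2,0: acc=0; fwd→0 fwd↓0
  step 1 · PE2,1: acc=0; fwd→0 fwd↓0
  step 2 · PE1,1: acc=1; fwd→1 fwd↓1
  step 2 · PE2,0: acc=1; fwd→1 fwd↓1
  step 2 · PE2,1: acc=0; fwd→0 fwd↓0
  step 3 · PE1,1: acc=17; fwd→4 fwd↓4
  step 3 · PE2,0: acc=10; fwd→1 fwd↓9
  step 3 · PE2,1: acc=1; fwd→1 fwd↓1
  step 4 · PE1,1: acc=25; fwd→1 fwd↓8
  step 4 · PE2,0: acc=18; fwd→4 fwd↓2
  step 4 · PE2,1: acc=5; fwd→1 fwd↓4
  step 5 · PE1,1: acc=25; fwd→0 fwd↓0
  step 5 · PE2,0: acc=18; fwd→0 fwd↓0
  step 5 · PE2,1: acc=37; fwd→4 fwd↓8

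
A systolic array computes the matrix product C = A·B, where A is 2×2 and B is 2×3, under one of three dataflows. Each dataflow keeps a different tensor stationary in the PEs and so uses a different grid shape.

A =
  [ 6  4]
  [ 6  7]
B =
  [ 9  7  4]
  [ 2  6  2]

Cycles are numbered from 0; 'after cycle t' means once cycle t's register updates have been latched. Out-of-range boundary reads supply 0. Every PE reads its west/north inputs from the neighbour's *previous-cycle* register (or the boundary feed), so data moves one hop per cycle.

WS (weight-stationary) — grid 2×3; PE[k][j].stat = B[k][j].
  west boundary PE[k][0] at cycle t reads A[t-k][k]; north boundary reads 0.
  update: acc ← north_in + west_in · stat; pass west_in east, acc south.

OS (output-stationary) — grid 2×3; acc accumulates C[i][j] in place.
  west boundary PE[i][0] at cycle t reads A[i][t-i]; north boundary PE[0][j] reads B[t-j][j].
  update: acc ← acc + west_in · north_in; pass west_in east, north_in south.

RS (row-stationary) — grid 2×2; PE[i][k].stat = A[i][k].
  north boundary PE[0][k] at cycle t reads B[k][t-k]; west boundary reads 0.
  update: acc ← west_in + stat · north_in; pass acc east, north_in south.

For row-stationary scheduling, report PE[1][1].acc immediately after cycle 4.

RS on a 2×2 grid — tracing PE[1][1] and its feeders:
  t=0 PE[0][1]: acc=0 h=0 v=0
  t=0 PE[1][0]: acc=0 h=0 v=0
  t=0 PE[1][1]: acc=0 h=0 v=0
  t=1 PE[0][1]: acc=62 h=62 v=2
  t=1 PE[1][0]: acc=54 h=54 v=9
  t=1 PE[1][1]: acc=0 h=0 v=0
  t=2 PE[0][1]: acc=66 h=66 v=6
  t=2 PE[1][0]: acc=42 h=42 v=7
  t=2 PE[1][1]: acc=68 h=68 v=2
  t=3 PE[0][1]: acc=32 h=32 v=2
  t=3 PE[1][0]: acc=24 h=24 v=4
  t=3 PE[1][1]: acc=84 h=84 v=6
  t=4 PE[0][1]: acc=0 h=0 v=0
  t=4 PE[1][0]: acc=0 h=0 v=0
  t=4 PE[1][1]: acc=38 h=38 v=2

PE[1][1].acc = 38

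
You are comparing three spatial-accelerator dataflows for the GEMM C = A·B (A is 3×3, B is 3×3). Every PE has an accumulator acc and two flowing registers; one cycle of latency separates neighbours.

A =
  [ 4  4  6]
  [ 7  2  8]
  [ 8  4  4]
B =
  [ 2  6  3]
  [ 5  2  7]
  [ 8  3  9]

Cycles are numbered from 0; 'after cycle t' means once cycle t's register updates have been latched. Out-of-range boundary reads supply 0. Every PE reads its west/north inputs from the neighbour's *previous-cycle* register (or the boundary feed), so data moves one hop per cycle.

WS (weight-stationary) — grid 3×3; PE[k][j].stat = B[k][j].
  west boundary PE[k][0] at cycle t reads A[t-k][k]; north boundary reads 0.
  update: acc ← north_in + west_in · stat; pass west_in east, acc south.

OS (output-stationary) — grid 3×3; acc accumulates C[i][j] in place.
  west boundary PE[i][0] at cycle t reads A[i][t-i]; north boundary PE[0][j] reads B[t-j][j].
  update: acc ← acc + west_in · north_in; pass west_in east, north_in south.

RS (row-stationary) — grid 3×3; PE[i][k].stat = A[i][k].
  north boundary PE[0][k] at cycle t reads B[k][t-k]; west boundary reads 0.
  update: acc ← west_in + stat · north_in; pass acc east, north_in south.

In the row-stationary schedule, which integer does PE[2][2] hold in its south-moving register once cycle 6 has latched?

Tracing RS — 3×3 array, target PE[2][2]:
  [0] (1,2) acc=0 (h:0 v:0)
  [0] (2,1) acc=0 (h:0 v:0)
  [0] (2,2) acc=0 (h:0 v:0)
  [1] (1,2) acc=0 (h:0 v:0)
  [1] (2,1) acc=0 (h:0 v:0)
  [1] (2,2) acc=0 (h:0 v:0)
  [2] (1,2) acc=0 (h:0 v:0)
  [2] (2,1) acc=0 (h:0 v:0)
  [2] (2,2) acc=0 (h:0 v:0)
  [3] (1,2) acc=88 (h:88 v:8)
  [3] (2,1) acc=36 (h:36 v:5)
  [3] (2,2) acc=0 (h:0 v:0)
  [4] (1,2) acc=70 (h:70 v:3)
  [4] (2,1) acc=56 (h:56 v:2)
  [4] (2,2) acc=68 (h:68 v:8)
  [5] (1,2) acc=107 (h:107 v:9)
  [5] (2,1) acc=52 (h:52 v:7)
  [5] (2,2) acc=68 (h:68 v:3)
  [6] (1,2) acc=0 (h:0 v:0)
  [6] (2,1) acc=0 (h:0 v:0)
  [6] (2,2) acc=88 (h:88 v:9)

register = 9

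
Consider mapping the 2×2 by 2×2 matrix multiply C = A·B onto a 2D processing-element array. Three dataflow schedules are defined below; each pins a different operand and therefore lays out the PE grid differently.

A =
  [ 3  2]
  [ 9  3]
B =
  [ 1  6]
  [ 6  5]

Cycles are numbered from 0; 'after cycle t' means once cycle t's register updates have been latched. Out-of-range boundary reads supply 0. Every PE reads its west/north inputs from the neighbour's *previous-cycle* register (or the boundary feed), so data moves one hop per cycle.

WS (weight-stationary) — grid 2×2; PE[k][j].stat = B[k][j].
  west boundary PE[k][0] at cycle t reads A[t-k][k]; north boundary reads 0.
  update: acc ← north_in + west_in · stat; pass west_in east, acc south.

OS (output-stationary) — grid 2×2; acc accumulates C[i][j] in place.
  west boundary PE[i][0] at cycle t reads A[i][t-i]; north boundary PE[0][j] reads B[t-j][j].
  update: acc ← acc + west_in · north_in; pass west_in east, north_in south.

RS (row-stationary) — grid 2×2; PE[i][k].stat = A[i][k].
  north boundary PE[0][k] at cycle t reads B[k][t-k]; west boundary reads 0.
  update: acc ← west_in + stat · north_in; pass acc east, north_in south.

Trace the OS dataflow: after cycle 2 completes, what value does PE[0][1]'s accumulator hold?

PE[0][1].acc = 28

Tracing OS — 2×2 array, target PE[0][1]:
  after 0 — PE[0][0] acc=3, pass-E 3, pass-S 1
  after 0 — PE[0][1] acc=0, pass-E 0, pass-S 0
  after 1 — PE[0][0] acc=15, pass-E 2, pass-S 6
  after 1 — PE[0][1] acc=18, pass-E 3, pass-S 6
  after 2 — PE[0][0] acc=15, pass-E 0, pass-S 0
  after 2 — PE[0][1] acc=28, pass-E 2, pass-S 5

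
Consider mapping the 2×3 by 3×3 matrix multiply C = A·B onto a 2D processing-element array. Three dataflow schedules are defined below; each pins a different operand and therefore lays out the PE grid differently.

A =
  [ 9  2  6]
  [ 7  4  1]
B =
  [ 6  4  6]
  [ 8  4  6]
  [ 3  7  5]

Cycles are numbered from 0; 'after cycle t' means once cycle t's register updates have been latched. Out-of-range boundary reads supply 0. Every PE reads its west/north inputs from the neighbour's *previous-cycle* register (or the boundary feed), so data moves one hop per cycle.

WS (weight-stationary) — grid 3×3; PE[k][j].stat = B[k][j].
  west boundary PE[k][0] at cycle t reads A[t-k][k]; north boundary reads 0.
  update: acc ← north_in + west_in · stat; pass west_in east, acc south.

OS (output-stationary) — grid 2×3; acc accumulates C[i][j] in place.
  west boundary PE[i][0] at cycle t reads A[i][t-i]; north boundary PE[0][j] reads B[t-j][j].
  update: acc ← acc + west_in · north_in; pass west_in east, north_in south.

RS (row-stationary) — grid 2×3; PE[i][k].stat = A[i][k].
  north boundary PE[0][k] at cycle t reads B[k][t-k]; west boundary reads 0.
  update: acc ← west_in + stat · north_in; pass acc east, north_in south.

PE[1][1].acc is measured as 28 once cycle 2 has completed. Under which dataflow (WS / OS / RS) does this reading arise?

Under WS (3×3), PE[1][1]:
  t=0 PE[1][1]: acc=0 h=0 v=0
  t=1 PE[1][1]: acc=0 h=0 v=0
  t=2 PE[1][1]: acc=44 h=2 v=44
Under OS (2×3), PE[1][1]:
  t=0 PE[1][1]: acc=0 h=0 v=0
  t=1 PE[1][1]: acc=0 h=0 v=0
  t=2 PE[1][1]: acc=28 h=7 v=4
Under RS (2×3), PE[1][1]:
  t=0 PE[1][1]: acc=0 h=0 v=0
  t=1 PE[1][1]: acc=0 h=0 v=0
  t=2 PE[1][1]: acc=74 h=74 v=8

dataflow = OS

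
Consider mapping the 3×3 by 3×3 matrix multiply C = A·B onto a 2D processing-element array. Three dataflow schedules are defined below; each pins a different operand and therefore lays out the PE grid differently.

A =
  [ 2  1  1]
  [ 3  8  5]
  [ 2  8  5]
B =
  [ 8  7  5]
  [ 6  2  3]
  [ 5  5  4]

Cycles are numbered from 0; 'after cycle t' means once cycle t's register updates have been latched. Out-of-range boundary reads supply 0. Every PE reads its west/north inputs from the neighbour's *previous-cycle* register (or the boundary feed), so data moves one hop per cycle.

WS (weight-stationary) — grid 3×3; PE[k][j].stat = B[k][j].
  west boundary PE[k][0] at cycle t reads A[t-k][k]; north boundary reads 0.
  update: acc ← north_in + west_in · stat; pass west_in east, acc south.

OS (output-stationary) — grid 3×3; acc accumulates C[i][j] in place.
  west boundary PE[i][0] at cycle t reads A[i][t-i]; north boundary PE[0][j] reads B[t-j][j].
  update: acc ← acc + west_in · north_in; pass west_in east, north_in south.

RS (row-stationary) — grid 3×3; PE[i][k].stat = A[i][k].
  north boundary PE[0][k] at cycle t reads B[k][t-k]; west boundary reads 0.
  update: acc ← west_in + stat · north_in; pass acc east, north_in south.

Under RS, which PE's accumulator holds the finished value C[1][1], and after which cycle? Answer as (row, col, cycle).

RS: C[1][1] accumulates in PE[1][2]:
  cycle 0: PE[1][2] → acc 0, east 0, south 0
  cycle 1: PE[1][2] → acc 0, east 0, south 0
  cycle 2: PE[1][2] → acc 0, east 0, south 0
  cycle 3: PE[1][2] → acc 97, east 97, south 5
  cycle 4: PE[1][2] → acc 62, east 62, south 5

(row, col, cycle) = (1, 2, 4)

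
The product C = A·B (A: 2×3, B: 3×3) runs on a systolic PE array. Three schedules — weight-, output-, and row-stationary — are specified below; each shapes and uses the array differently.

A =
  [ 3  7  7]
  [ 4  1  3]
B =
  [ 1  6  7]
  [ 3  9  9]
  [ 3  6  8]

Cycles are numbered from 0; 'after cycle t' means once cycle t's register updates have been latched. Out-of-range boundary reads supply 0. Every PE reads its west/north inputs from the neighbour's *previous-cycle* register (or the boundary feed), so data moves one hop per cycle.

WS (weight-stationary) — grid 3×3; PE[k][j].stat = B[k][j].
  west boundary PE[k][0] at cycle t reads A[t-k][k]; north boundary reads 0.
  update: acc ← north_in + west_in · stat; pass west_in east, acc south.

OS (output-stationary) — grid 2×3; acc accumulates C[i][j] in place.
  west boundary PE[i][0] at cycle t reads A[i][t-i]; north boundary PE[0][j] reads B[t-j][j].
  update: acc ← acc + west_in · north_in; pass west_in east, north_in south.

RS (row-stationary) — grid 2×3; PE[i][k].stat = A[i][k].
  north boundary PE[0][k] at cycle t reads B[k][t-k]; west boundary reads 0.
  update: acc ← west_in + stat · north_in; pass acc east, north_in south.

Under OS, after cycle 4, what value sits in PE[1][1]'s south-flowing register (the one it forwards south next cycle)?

register = 6

OS 2×3: PE[1][1] cycle-by-cycle (with neighbour feeds):
  [0] (0,1) acc=0 (h:0 v:0)
  [0] (1,0) acc=0 (h:0 v:0)
  [0] (1,1) acc=0 (h:0 v:0)
  [1] (0,1) acc=18 (h:3 v:6)
  [1] (1,0) acc=4 (h:4 v:1)
  [1] (1,1) acc=0 (h:0 v:0)
  [2] (0,1) acc=81 (h:7 v:9)
  [2] (1,0) acc=7 (h:1 v:3)
  [2] (1,1) acc=24 (h:4 v:6)
  [3] (0,1) acc=123 (h:7 v:6)
  [3] (1,0) acc=16 (h:3 v:3)
  [3] (1,1) acc=33 (h:1 v:9)
  [4] (0,1) acc=123 (h:0 v:0)
  [4] (1,0) acc=16 (h:0 v:0)
  [4] (1,1) acc=51 (h:3 v:6)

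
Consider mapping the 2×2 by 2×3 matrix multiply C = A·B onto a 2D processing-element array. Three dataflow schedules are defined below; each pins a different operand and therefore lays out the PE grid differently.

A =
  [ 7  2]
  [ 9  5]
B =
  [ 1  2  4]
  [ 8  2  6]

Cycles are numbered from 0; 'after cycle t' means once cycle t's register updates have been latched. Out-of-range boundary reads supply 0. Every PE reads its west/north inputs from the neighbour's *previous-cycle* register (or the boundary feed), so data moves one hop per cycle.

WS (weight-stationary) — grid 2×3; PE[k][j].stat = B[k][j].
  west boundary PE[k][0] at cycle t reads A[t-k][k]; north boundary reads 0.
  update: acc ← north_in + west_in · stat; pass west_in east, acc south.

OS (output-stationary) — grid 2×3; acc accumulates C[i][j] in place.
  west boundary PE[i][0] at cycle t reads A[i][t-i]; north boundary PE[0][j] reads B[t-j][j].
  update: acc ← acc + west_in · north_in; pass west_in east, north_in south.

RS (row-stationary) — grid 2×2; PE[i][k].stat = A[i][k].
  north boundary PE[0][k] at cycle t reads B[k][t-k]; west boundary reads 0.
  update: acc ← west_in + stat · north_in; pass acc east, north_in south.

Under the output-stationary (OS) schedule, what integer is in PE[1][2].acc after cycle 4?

Tracing OS — 2×3 array, target PE[1][2]:
  c0 r0c2: 0 / 0 / 0
  c0 r1c1: 0 / 0 / 0
  c0 r1c2: 0 / 0 / 0
  c1 r0c2: 0 / 0 / 0
  c1 r1c1: 0 / 0 / 0
  c1 r1c2: 0 / 0 / 0
  c2 r0c2: 28 / 7 / 4
  c2 r1c1: 18 / 9 / 2
  c2 r1c2: 0 / 0 / 0
  c3 r0c2: 40 / 2 / 6
  c3 r1c1: 28 / 5 / 2
  c3 r1c2: 36 / 9 / 4
  c4 r0c2: 40 / 0 / 0
  c4 r1c1: 28 / 0 / 0
  c4 r1c2: 66 / 5 / 6

PE[1][2].acc = 66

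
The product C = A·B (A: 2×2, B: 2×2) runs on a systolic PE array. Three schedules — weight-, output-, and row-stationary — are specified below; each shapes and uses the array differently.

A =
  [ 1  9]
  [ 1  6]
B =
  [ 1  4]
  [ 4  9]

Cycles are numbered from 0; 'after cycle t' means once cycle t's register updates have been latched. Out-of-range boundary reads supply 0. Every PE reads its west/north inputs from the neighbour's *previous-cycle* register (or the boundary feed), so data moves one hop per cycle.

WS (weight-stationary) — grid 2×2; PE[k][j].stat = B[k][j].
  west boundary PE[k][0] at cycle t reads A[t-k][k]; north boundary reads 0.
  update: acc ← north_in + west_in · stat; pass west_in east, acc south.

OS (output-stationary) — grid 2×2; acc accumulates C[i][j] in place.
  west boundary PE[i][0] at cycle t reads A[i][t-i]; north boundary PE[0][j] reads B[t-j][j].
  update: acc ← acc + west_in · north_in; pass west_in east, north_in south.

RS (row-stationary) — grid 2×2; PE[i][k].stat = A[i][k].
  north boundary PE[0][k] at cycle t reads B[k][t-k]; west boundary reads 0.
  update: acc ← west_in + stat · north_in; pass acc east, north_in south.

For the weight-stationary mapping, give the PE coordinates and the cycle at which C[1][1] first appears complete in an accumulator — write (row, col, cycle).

WS: C[1][1] accumulates in PE[1][1]:
  after 0 — PE[1][1] acc=0, pass-E 0, pass-S 0
  after 1 — PE[1][1] acc=0, pass-E 0, pass-S 0
  after 2 — PE[1][1] acc=85, pass-E 9, pass-S 85
  after 3 — PE[1][1] acc=58, pass-E 6, pass-S 58

(row, col, cycle) = (1, 1, 3)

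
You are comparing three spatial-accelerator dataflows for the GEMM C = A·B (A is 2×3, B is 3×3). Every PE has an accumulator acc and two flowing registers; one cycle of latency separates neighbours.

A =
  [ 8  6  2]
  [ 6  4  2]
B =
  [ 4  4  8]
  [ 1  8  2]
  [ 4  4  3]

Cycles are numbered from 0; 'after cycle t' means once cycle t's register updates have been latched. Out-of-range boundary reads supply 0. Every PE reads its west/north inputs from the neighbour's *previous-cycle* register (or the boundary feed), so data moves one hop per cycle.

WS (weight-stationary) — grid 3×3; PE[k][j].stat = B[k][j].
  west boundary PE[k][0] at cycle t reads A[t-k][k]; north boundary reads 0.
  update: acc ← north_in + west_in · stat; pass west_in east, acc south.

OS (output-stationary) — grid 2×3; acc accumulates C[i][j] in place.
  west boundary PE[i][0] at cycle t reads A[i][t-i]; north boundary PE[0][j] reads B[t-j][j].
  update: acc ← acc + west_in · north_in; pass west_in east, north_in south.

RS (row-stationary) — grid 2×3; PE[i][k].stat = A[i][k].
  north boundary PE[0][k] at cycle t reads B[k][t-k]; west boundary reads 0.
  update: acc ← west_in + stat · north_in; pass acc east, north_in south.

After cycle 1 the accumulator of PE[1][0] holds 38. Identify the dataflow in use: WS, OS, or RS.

WS [3×3] PE[1][0] across cycles:
  step 0 · PE1,0: acc=0; fwd→0 fwd↓0
  step 1 · PE1,0: acc=38; fwd→6 fwd↓38
OS [2×3] PE[1][0] across cycles:
  step 0 · PE1,0: acc=0; fwd→0 fwd↓0
  step 1 · PE1,0: acc=24; fwd→6 fwd↓4
RS [2×3] PE[1][0] across cycles:
  step 0 · PE1,0: acc=0; fwd→0 fwd↓0
  step 1 · PE1,0: acc=24; fwd→24 fwd↓4

dataflow = WS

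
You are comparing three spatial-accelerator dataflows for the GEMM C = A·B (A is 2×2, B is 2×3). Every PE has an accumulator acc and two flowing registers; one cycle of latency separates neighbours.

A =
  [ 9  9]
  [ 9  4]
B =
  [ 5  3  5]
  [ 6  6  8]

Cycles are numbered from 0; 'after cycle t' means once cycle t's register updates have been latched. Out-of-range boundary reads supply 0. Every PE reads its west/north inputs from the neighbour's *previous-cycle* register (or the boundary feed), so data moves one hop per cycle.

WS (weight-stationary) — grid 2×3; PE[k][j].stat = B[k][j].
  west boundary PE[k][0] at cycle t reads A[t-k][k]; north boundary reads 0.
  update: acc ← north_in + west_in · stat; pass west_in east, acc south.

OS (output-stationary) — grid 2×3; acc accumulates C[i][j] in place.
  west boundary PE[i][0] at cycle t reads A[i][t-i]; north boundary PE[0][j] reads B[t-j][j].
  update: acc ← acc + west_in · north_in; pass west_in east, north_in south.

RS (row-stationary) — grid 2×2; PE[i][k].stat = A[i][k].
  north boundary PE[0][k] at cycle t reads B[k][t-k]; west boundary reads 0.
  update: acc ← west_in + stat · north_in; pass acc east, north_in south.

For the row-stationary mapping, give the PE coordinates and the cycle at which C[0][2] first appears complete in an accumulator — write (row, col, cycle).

(row, col, cycle) = (0, 1, 3)

RS — PE[0][1] is where C[0][2] collects:
  cycle 0: PE[0][1] → acc 0, east 0, south 0
  cycle 1: PE[0][1] → acc 99, east 99, south 6
  cycle 2: PE[0][1] → acc 81, east 81, south 6
  cycle 3: PE[0][1] → acc 117, east 117, south 8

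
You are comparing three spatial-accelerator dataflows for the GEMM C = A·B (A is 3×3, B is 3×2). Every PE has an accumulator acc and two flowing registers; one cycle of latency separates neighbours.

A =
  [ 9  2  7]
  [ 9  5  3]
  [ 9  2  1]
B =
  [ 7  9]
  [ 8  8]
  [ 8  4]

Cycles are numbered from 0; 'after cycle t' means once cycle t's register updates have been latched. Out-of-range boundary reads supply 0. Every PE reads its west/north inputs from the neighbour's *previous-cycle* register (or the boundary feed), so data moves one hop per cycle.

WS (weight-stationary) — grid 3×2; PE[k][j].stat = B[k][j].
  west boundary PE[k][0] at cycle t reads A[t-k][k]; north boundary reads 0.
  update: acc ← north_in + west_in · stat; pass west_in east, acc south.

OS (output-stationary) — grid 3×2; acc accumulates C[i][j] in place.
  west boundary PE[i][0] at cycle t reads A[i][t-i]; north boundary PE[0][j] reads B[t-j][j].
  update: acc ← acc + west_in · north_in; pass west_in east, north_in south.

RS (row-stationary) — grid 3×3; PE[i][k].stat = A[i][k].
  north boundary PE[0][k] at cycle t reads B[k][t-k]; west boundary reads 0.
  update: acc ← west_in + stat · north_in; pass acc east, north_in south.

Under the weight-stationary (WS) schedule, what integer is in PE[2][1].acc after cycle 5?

PE[2][1].acc = 101

WS (3×2). Following PE[2][1] plus its west/north inputs:
  t=0 PE[1][1]: acc=0 h=0 v=0
  t=0 PE[2][0]: acc=0 h=0 v=0
  t=0 PE[2][1]: acc=0 h=0 v=0
  t=1 PE[1][1]: acc=0 h=0 v=0
  t=1 PE[2][0]: acc=0 h=0 v=0
  t=1 PE[2][1]: acc=0 h=0 v=0
  t=2 PE[1][1]: acc=97 h=2 v=97
  t=2 PE[2][0]: acc=135 h=7 v=135
  t=2 PE[2][1]: acc=0 h=0 v=0
  t=3 PE[1][1]: acc=121 h=5 v=121
  t=3 PE[2][0]: acc=127 h=3 v=127
  t=3 PE[2][1]: acc=125 h=7 v=125
  t=4 PE[1][1]: acc=97 h=2 v=97
  t=4 PE[2][0]: acc=87 h=1 v=87
  t=4 PE[2][1]: acc=133 h=3 v=133
  t=5 PE[1][1]: acc=0 h=0 v=0
  t=5 PE[2][0]: acc=0 h=0 v=0
  t=5 PE[2][1]: acc=101 h=1 v=101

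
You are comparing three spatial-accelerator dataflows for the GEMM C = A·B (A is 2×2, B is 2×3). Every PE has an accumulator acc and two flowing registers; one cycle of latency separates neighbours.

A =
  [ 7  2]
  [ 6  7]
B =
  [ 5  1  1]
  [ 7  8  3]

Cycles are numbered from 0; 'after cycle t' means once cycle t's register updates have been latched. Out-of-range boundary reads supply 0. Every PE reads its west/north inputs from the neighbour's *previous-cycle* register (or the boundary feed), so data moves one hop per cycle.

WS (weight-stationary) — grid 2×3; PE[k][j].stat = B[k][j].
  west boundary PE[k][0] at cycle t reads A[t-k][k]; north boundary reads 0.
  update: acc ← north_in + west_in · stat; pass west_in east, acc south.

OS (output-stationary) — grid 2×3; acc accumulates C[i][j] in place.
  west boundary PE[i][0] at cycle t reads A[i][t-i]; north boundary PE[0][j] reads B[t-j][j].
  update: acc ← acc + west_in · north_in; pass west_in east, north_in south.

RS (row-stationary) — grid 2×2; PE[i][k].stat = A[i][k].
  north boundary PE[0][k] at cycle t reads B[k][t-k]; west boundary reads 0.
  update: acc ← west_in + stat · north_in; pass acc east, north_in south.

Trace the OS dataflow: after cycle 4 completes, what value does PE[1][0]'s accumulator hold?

PE[1][0].acc = 79

OS (2×3). Following PE[1][0] plus its west/north inputs:
  [0] (0,0) acc=35 (h:7 v:5)
  [0] (1,0) acc=0 (h:0 v:0)
  [1] (0,0) acc=49 (h:2 v:7)
  [1] (1,0) acc=30 (h:6 v:5)
  [2] (0,0) acc=49 (h:0 v:0)
  [2] (1,0) acc=79 (h:7 v:7)
  [3] (0,0) acc=49 (h:0 v:0)
  [3] (1,0) acc=79 (h:0 v:0)
  [4] (0,0) acc=49 (h:0 v:0)
  [4] (1,0) acc=79 (h:0 v:0)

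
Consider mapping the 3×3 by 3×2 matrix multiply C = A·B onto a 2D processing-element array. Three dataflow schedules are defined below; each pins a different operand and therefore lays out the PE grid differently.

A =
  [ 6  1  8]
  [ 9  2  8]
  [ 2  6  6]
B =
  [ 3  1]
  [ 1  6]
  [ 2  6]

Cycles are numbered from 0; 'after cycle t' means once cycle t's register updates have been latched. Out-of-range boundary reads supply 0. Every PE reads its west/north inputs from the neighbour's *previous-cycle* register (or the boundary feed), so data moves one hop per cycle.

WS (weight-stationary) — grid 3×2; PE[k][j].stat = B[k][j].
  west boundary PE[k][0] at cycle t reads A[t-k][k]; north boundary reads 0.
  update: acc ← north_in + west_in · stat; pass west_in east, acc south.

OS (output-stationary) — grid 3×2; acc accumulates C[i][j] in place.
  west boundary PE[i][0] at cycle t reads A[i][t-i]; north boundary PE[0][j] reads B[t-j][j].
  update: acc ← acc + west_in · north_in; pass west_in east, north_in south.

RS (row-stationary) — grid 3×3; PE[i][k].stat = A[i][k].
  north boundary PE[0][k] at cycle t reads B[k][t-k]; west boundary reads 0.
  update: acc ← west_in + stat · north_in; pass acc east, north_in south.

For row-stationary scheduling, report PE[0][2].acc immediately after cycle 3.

PE[0][2].acc = 60

RS 3×3: PE[0][2] cycle-by-cycle (with neighbour feeds):
  cycle 0: PE[0][1] → acc 0, east 0, south 0
  cycle 0: PE[0][2] → acc 0, east 0, south 0
  cycle 1: PE[0][1] → acc 19, east 19, south 1
  cycle 1: PE[0][2] → acc 0, east 0, south 0
  cycle 2: PE[0][1] → acc 12, east 12, south 6
  cycle 2: PE[0][2] → acc 35, east 35, south 2
  cycle 3: PE[0][1] → acc 0, east 0, south 0
  cycle 3: PE[0][2] → acc 60, east 60, south 6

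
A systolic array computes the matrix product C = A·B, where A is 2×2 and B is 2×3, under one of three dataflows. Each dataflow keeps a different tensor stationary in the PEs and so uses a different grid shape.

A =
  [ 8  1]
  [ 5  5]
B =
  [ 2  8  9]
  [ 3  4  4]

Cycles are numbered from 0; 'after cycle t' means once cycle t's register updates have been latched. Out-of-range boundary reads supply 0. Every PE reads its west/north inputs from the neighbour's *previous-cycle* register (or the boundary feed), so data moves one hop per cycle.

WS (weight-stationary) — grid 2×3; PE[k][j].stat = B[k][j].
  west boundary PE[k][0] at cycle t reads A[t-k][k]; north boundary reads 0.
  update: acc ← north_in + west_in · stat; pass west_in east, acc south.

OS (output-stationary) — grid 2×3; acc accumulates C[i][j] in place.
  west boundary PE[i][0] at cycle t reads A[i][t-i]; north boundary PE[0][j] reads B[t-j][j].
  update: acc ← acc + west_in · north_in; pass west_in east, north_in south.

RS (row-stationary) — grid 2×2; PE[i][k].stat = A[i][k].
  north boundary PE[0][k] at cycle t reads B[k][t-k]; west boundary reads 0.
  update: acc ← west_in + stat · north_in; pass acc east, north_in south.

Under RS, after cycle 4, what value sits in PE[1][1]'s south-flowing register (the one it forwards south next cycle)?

RS 2×2: PE[1][1] cycle-by-cycle (with neighbour feeds):
  cycle 0: PE[0][1] → acc 0, east 0, south 0
  cycle 0: PE[1][0] → acc 0, east 0, south 0
  cycle 0: PE[1][1] → acc 0, east 0, south 0
  cycle 1: PE[0][1] → acc 19, east 19, south 3
  cycle 1: PE[1][0] → acc 10, east 10, south 2
  cycle 1: PE[1][1] → acc 0, east 0, south 0
  cycle 2: PE[0][1] → acc 68, east 68, south 4
  cycle 2: PE[1][0] → acc 40, east 40, south 8
  cycle 2: PE[1][1] → acc 25, east 25, south 3
  cycle 3: PE[0][1] → acc 76, east 76, south 4
  cycle 3: PE[1][0] → acc 45, east 45, south 9
  cycle 3: PE[1][1] → acc 60, east 60, south 4
  cycle 4: PE[0][1] → acc 0, east 0, south 0
  cycle 4: PE[1][0] → acc 0, east 0, south 0
  cycle 4: PE[1][1] → acc 65, east 65, south 4

register = 4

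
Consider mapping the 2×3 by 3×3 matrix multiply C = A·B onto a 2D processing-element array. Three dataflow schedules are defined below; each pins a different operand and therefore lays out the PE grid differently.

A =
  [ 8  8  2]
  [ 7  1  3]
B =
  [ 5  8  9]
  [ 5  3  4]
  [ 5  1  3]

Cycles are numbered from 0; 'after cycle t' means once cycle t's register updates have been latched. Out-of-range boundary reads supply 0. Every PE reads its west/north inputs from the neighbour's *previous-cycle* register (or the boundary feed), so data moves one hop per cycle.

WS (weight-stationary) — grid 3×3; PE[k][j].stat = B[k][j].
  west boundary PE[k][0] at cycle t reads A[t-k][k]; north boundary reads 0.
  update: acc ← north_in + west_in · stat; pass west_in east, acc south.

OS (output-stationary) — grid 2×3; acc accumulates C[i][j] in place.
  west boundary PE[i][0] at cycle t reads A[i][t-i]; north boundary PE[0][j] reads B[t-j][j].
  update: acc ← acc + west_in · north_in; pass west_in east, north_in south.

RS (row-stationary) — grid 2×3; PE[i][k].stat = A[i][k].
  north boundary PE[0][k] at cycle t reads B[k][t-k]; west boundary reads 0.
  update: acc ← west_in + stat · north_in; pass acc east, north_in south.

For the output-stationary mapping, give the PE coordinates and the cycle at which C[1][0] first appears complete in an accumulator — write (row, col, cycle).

OS — PE[1][0] is where C[1][0] collects:
  step 0 · PE1,0: acc=0; fwd→0 fwd↓0
  step 1 · PE1,0: acc=35; fwd→7 fwd↓5
  step 2 · PE1,0: acc=40; fwd→1 fwd↓5
  step 3 · PE1,0: acc=55; fwd→3 fwd↓5

(row, col, cycle) = (1, 0, 3)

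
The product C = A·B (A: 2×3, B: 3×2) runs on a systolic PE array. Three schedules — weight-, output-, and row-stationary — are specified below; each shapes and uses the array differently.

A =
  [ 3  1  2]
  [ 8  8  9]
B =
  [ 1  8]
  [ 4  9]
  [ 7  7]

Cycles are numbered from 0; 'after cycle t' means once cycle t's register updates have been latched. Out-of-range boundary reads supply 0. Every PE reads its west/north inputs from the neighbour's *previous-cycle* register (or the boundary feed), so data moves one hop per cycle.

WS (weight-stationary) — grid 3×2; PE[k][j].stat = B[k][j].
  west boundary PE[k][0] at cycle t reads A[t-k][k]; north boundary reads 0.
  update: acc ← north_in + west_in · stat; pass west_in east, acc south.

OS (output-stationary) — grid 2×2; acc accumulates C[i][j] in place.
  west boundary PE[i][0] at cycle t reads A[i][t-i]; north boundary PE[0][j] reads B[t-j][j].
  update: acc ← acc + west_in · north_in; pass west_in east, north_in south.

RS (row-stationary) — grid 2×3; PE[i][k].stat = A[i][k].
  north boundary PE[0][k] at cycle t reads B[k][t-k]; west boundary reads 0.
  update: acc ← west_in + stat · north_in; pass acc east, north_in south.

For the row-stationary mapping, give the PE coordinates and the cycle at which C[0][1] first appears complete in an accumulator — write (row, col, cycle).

(row, col, cycle) = (0, 2, 3)

RS: C[0][1] accumulates in PE[0][2]:
  @0  [0,2]  acc 0  |  →0  ↓0
  @1  [0,2]  acc 0  |  →0  ↓0
  @2  [0,2]  acc 21  |  →21  ↓7
  @3  [0,2]  acc 47  |  →47  ↓7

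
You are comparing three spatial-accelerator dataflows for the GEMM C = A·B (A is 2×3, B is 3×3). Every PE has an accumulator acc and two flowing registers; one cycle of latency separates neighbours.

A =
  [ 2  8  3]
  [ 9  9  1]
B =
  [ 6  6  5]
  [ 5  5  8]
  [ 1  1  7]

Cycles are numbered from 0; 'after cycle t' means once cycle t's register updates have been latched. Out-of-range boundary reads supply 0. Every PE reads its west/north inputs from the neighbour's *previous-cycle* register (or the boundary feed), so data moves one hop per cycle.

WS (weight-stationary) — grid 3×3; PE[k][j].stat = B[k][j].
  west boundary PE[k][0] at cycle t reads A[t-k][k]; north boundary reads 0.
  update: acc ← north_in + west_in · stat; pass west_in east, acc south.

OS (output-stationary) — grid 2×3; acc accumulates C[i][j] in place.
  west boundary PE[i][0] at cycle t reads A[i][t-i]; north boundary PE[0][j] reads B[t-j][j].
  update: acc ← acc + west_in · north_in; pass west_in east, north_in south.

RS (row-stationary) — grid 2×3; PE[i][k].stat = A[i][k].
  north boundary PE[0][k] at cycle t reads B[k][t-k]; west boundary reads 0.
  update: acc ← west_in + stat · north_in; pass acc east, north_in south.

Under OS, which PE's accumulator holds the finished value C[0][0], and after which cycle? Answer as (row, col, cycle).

OS: C[0][0] accumulates in PE[0][0]:
  c0 r0c0: 12 / 2 / 6
  c1 r0c0: 52 / 8 / 5
  c2 r0c0: 55 / 3 / 1

(row, col, cycle) = (0, 0, 2)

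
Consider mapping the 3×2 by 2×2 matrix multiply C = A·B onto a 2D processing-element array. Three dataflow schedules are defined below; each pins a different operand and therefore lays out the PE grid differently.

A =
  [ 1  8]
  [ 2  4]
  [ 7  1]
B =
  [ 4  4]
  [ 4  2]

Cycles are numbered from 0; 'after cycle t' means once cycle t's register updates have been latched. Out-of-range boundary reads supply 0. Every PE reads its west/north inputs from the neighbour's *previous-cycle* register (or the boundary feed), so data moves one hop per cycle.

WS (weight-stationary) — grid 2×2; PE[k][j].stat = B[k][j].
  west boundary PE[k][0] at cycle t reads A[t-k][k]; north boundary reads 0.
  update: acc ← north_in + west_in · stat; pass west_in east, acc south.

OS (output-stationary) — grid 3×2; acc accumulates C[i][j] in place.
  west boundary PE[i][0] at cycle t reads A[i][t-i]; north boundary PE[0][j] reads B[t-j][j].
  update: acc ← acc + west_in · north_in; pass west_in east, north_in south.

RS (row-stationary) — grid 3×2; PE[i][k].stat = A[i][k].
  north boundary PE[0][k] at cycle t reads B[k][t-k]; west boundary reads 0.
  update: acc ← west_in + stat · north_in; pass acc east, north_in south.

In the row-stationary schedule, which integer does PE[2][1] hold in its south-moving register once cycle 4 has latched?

Tracing RS — 3×2 array, target PE[2][1]:
  c0 r1c1: 0 / 0 / 0
  c0 r2c0: 0 / 0 / 0
  c0 r2c1: 0 / 0 / 0
  c1 r1c1: 0 / 0 / 0
  c1 r2c0: 0 / 0 / 0
  c1 r2c1: 0 / 0 / 0
  c2 r1c1: 24 / 24 / 4
  c2 r2c0: 28 / 28 / 4
  c2 r2c1: 0 / 0 / 0
  c3 r1c1: 16 / 16 / 2
  c3 r2c0: 28 / 28 / 4
  c3 r2c1: 32 / 32 / 4
  c4 r1c1: 0 / 0 / 0
  c4 r2c0: 0 / 0 / 0
  c4 r2c1: 30 / 30 / 2

register = 2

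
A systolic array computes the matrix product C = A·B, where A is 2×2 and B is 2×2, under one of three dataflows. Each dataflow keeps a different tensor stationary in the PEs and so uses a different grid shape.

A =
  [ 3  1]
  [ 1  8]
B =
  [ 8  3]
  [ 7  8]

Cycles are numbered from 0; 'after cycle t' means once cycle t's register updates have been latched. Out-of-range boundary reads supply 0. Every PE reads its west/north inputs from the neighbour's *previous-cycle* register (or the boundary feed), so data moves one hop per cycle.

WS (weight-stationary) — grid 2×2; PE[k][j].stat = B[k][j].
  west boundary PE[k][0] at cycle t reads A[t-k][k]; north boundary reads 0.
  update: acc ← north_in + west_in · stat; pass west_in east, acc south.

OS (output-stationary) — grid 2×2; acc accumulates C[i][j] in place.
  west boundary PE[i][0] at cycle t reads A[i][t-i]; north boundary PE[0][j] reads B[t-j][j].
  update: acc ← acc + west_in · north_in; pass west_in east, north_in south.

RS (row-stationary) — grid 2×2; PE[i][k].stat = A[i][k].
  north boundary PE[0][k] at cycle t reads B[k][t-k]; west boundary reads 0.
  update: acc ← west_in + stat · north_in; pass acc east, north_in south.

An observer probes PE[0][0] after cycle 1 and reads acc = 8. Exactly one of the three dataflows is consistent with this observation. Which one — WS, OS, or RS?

dataflow = WS

WS (2×2 grid), PE[0][0]:
  after 0 — PE[0][0] acc=24, pass-E 3, pass-S 24
  after 1 — PE[0][0] acc=8, pass-E 1, pass-S 8
OS (2×2 grid), PE[0][0]:
  after 0 — PE[0][0] acc=24, pass-E 3, pass-S 8
  after 1 — PE[0][0] acc=31, pass-E 1, pass-S 7
RS (2×2 grid), PE[0][0]:
  after 0 — PE[0][0] acc=24, pass-E 24, pass-S 8
  after 1 — PE[0][0] acc=9, pass-E 9, pass-S 3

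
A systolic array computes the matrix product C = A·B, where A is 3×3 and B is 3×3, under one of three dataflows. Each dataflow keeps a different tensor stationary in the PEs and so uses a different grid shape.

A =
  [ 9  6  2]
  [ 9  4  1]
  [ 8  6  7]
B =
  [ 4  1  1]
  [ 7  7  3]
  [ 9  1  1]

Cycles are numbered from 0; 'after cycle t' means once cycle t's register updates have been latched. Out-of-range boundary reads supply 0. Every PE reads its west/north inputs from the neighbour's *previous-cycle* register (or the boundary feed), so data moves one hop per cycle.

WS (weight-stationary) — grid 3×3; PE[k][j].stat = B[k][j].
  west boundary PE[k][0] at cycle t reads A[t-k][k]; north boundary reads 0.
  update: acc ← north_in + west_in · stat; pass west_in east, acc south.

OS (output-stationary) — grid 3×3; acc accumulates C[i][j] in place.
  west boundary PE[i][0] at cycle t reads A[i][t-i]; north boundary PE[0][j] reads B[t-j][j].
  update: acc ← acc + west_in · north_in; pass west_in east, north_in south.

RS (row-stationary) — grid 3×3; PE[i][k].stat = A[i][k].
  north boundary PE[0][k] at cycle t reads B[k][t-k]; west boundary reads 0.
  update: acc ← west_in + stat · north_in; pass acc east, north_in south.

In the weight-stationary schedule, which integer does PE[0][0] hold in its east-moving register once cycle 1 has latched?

WS (3×3). Following PE[0][0] plus its west/north inputs:
  cycle 0: PE[0][0] → acc 36, east 9, south 36
  cycle 1: PE[0][0] → acc 36, east 9, south 36

register = 9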